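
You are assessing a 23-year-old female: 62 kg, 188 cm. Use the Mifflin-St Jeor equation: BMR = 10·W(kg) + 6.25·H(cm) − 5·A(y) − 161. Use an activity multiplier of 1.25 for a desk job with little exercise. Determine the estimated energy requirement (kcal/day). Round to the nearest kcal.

Mifflin-St Jeor (female): BMR = 10(62) + 6.25(188) − 5(23) − 161 = 620 + 1175 − 115 − 161 = 1519 kcal/day.
TEE = BMR × activity factor = 1519 × 1.25 = 1898.75 kcal/day.

1899 kcal/day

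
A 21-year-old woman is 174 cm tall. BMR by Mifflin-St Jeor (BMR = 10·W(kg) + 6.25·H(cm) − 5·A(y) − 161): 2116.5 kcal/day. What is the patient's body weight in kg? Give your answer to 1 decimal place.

2116.5 = 10·W + 6.25(174) − 5(21) − 161
10·W = 2116.5 − 821.5 = 1295, so W = 129.5 kg.

129.5 kg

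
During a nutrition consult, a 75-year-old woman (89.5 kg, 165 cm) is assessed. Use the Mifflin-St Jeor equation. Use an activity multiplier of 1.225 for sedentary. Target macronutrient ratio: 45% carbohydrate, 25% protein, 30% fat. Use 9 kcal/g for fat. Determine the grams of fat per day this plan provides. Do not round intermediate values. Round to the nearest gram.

57 g/day

Mifflin-St Jeor (female): BMR = 10(89.5) + 6.25(165) − 5(75) − 161 = 895 + 1031.25 − 375 − 161 = 1390.25 kcal/day.
TEE = 1390.25 × 1.225 = 1703.0563 kcal/day.
Fat energy = 30% × 1703.0563 = 510.9169 kcal.
Fat = 510.9169 ÷ 9 kcal/g = 56.7685 g.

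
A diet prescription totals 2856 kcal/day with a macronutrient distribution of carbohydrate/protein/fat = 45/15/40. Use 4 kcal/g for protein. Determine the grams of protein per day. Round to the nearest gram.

Protein energy = 15% × 2856 = 428.4 kcal.
At 4 kcal/g: 428.4 ÷ 4 = 107.1 g.

107 g/day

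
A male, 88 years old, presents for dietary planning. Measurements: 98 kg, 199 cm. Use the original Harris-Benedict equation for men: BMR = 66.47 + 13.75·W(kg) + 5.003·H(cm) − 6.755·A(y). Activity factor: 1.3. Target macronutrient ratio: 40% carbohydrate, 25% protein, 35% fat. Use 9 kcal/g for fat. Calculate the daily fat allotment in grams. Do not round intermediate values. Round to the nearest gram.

Harris-Benedict: BMR = 66.47 + 13.75(98) + 5.003(199) − 6.755(88) = 1815.127 kcal/day.
TEE = 1815.127 × 1.3 = 2359.6651 kcal/day.
Fat energy = 35% × 2359.6651 = 825.8828 kcal.
Fat = 825.8828 ÷ 9 kcal/g = 91.7648 g.

92 g/day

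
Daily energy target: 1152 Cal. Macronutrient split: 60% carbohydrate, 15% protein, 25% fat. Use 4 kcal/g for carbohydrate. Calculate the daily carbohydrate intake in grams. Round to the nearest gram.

173 g/day

Carbohydrate energy = 60% × 1152 = 691.2 kcal.
At 4 kcal/g: 691.2 ÷ 4 = 172.8 g.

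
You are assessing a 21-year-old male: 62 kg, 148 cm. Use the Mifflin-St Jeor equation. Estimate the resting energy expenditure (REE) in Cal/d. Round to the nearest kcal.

1445 Cal/d

Mifflin-St Jeor (male): BMR = 10(62) + 6.25(148) − 5(21) + 5 = 620 + 925 − 105 + 5 = 1445 kcal/day.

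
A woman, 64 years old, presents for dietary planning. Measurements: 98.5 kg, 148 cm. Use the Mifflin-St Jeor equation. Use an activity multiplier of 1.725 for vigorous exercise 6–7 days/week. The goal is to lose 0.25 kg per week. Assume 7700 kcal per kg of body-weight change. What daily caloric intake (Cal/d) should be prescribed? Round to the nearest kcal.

2190 Cal/d

Mifflin-St Jeor (female): BMR = 10(98.5) + 6.25(148) − 5(64) − 161 = 985 + 925 − 320 − 161 = 1429 kcal/day.
TEE = 1429 × 1.725 = 2465.025 kcal/day.
Required daily deficit = 0.25 × 7700 ÷ 7 = 275 kcal/day.
Target intake = 2465.025 − 275 = 2190.025 kcal/day.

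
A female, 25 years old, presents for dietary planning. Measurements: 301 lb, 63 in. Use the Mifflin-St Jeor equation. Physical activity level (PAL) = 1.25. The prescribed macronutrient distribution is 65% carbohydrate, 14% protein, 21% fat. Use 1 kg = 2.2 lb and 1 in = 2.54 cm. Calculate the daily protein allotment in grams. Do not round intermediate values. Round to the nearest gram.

91 g/day

Convert to metric: weight = 301 ÷ 2.2 = 136.8182 kg; height = 63 × 2.54 = 160.02 cm.
Mifflin-St Jeor (female): BMR = 10(136.8182) + 6.25(160.02) − 5(25) − 161 = 1368.1818 + 1000.125 − 125 − 161 = 2082.3068 kcal/day.
TEE = 2082.3068 × 1.25 = 2602.8835 kcal/day.
Protein energy = 14% × 2602.8835 = 364.4037 kcal.
Protein = 364.4037 ÷ 4 kcal/g = 91.1009 g.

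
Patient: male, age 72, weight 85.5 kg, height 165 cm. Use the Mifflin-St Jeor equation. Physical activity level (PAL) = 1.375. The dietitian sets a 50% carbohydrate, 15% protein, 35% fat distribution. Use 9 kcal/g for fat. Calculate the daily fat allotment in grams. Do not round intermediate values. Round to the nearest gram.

82 g/day

Mifflin-St Jeor (male): BMR = 10(85.5) + 6.25(165) − 5(72) + 5 = 855 + 1031.25 − 360 + 5 = 1531.25 kcal/day.
TEE = 1531.25 × 1.375 = 2105.4688 kcal/day.
Fat energy = 35% × 2105.4688 = 736.9141 kcal.
Fat = 736.9141 ÷ 9 kcal/g = 81.8793 g.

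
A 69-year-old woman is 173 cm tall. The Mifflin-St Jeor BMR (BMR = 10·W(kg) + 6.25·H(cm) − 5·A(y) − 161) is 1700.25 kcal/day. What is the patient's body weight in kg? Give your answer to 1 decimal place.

112.5 kg

1700.25 = 10·W + 6.25(173) − 5(69) − 161
10·W = 1700.25 − 575.25 = 1125, so W = 112.5 kg.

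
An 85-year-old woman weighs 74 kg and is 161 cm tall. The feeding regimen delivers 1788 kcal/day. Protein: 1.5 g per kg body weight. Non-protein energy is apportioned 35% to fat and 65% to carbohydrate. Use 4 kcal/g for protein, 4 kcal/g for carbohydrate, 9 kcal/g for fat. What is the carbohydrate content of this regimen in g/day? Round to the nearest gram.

218 g/day

Protein = 1.5 × 74 = 111 g → 111 × 4 = 444 kcal.
Non-protein calories = 1788 − 444 = 1344 kcal.
Fat: 35% × 1344 = 470.4 kcal; carbohydrate: 873.6 kcal.
Carbohydrate: 873.6 kcal ÷ 4 kcal/g = 218.4 g.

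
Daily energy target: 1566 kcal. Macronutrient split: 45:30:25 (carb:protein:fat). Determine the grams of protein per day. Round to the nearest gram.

Protein energy = 30% × 1566 = 469.8 kcal.
At 4 kcal/g: 469.8 ÷ 4 = 117.45 g.

117 g/day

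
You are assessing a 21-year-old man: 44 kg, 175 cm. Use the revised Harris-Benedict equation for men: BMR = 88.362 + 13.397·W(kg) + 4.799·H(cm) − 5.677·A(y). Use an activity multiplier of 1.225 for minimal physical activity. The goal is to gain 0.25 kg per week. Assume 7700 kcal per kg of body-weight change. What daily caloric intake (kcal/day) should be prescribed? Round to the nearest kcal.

1988 kcal/day

Harris-Benedict: BMR = 88.362 + 13.397(44) + 4.799(175) − 5.677(21) = 1398.438 kcal/day.
TEE = 1398.438 × 1.225 = 1713.0866 kcal/day.
Required daily surplus = 0.25 × 7700 ÷ 7 = 275 kcal/day.
Target intake = 1713.0866 + 275 = 1988.0866 kcal/day.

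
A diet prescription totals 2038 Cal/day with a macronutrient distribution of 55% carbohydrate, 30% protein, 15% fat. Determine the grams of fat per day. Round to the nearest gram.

Fat energy = 15% × 2038 = 305.7 kcal.
At 9 kcal/g: 305.7 ÷ 9 = 33.9667 g.

34 g/day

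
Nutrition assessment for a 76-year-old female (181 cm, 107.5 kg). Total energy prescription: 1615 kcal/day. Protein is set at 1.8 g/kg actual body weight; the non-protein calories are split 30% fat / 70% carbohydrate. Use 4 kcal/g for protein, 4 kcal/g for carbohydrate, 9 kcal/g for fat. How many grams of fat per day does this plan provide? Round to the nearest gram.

28 g/day

Protein = 1.8 × 107.5 = 193.5 g → 193.5 × 4 = 774 kcal.
Non-protein calories = 1615 − 774 = 841 kcal.
Fat: 30% × 841 = 252.3 kcal; carbohydrate: 588.7 kcal.
Fat: 252.3 kcal ÷ 9 kcal/g = 28.0333 g.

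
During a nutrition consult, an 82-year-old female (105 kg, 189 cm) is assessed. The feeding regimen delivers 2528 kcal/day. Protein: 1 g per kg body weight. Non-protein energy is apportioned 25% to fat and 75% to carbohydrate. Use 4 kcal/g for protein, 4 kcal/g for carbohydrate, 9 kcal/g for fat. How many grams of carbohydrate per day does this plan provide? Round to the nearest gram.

Protein = 1 × 105 = 105 g → 105 × 4 = 420 kcal.
Non-protein calories = 2528 − 420 = 2108 kcal.
Fat: 25% × 2108 = 527 kcal; carbohydrate: 1581 kcal.
Carbohydrate: 1581 kcal ÷ 4 kcal/g = 395.25 g.

395 g/day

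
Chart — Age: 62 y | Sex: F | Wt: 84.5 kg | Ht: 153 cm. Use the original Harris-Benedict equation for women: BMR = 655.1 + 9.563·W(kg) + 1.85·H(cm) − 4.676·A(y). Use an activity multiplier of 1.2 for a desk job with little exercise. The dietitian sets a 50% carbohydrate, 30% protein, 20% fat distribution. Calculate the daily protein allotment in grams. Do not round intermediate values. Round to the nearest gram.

Harris-Benedict: BMR = 655.1 + 9.563(84.5) + 1.85(153) − 4.676(62) = 1456.3115 kcal/day.
TEE = 1456.3115 × 1.2 = 1747.5738 kcal/day.
Protein energy = 30% × 1747.5738 = 524.2721 kcal.
Protein = 524.2721 ÷ 4 kcal/g = 131.068 g.

131 g/day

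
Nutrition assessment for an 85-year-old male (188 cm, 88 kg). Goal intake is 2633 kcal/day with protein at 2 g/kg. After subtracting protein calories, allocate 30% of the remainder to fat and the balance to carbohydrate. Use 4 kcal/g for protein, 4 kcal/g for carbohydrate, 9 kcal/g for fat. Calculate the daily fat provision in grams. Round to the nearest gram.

64 g/day

Protein = 2 × 88 = 176 g → 176 × 4 = 704 kcal.
Non-protein calories = 2633 − 704 = 1929 kcal.
Fat: 30% × 1929 = 578.7 kcal; carbohydrate: 1350.3 kcal.
Fat: 578.7 kcal ÷ 9 kcal/g = 64.3 g.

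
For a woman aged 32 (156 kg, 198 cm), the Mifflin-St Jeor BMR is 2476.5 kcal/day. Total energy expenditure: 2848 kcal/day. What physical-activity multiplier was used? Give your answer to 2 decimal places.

Activity factor = TEE ÷ BMR = 2848 ÷ 2476.5 = 1.15.

1.15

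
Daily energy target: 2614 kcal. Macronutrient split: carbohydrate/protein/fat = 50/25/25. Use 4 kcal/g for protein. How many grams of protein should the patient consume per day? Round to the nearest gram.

163 g/day

Protein energy = 25% × 2614 = 653.5 kcal.
At 4 kcal/g: 653.5 ÷ 4 = 163.375 g.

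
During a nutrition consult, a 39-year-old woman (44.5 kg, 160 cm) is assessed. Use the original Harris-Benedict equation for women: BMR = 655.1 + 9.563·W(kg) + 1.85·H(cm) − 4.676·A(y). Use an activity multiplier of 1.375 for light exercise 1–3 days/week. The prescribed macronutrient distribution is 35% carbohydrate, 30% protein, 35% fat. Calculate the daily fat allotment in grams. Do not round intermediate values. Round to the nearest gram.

Harris-Benedict: BMR = 655.1 + 9.563(44.5) + 1.85(160) − 4.676(39) = 1194.2895 kcal/day.
TEE = 1194.2895 × 1.375 = 1642.1481 kcal/day.
Fat energy = 35% × 1642.1481 = 574.7518 kcal.
Fat = 574.7518 ÷ 9 kcal/g = 63.8613 g.

64 g/day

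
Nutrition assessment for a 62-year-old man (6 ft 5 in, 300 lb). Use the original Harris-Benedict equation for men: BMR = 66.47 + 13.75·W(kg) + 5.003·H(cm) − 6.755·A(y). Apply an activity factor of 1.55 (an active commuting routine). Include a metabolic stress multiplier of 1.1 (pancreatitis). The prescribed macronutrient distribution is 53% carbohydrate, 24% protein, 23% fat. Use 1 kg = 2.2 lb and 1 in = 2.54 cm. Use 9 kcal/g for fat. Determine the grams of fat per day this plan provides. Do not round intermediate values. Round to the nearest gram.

Convert to metric: weight = 300 ÷ 2.2 = 136.3636 kg; height = (6×12 + 5) × 2.54 = 77 × 2.54 = 195.58 cm.
Harris-Benedict: BMR = 66.47 + 13.75(136.3636) + 5.003(195.58) − 6.755(62) = 2501.1467 kcal/day.
TEE = 2501.1467 × 1.55 = 3876.7774 kcal/day.
With stress factor 1.1: 3876.7774 × 1.1 = 4264.4552 kcal/day.
Fat energy = 23% × 4264.4552 = 980.8247 kcal.
Fat = 980.8247 ÷ 9 kcal/g = 108.9805 g.

109 g/day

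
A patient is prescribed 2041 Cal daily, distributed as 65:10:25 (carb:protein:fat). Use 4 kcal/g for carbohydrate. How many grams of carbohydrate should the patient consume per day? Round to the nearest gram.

332 g/day

Carbohydrate energy = 65% × 2041 = 1326.65 kcal.
At 4 kcal/g: 1326.65 ÷ 4 = 331.6625 g.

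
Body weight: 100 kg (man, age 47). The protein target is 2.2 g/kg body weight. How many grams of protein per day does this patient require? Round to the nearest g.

220 g/day

Protein = 2.2 g/kg × 100 kg = 220 g/day.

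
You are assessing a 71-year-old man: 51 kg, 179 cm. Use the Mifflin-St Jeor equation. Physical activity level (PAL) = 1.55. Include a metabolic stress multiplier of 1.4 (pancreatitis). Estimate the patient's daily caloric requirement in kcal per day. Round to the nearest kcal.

Mifflin-St Jeor (male): BMR = 10(51) + 6.25(179) − 5(71) + 5 = 510 + 1118.75 − 355 + 5 = 1278.75 kcal/day.
TEE = BMR × activity factor = 1278.75 × 1.55 = 1982.0625 kcal/day.
Apply stress factor: 1982.0625 × 1.4 = 2774.8875 kcal/day.

2775 kcal per day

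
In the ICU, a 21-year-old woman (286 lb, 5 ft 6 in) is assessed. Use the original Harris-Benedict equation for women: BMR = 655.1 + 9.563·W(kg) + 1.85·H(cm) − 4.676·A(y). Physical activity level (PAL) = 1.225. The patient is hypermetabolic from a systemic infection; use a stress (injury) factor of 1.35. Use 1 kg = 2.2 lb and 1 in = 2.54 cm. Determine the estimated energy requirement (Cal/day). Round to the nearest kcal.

Convert to metric: weight = 286 ÷ 2.2 = 130 kg; height = (5×12 + 6) × 2.54 = 66 × 2.54 = 167.64 cm.
Harris-Benedict: BMR = 655.1 + 9.563(130) + 1.85(167.64) − 4.676(21) = 2110.228 kcal/day.
TEE = BMR × activity factor = 2110.228 × 1.225 = 2585.0293 kcal/day.
Apply stress factor: 2585.0293 × 1.35 = 3489.7896 kcal/day.

3490 Cal/day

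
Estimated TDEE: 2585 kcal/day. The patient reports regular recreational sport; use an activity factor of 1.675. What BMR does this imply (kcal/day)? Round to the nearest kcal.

BMR = TEE ÷ activity factor = 2585 ÷ 1.675 = 1543.2836 kcal/day.

1543 kcal/day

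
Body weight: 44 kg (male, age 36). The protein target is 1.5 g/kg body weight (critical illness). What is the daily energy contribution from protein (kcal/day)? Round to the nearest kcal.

Protein = 1.5 g/kg × 44 kg = 66 g/day.
Protein energy = 66 g × 4 kcal/g = 264 kcal/day.

264 kcal/day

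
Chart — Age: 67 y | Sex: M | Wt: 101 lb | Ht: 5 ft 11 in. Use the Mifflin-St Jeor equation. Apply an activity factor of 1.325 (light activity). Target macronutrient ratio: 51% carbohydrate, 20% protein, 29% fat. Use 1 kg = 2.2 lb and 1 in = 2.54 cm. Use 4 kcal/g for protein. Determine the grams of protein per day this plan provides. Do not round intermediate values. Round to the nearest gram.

Convert to metric: weight = 101 ÷ 2.2 = 45.9091 kg; height = (5×12 + 11) × 2.54 = 71 × 2.54 = 180.34 cm.
Mifflin-St Jeor (male): BMR = 10(45.9091) + 6.25(180.34) − 5(67) + 5 = 459.0909 + 1127.125 − 335 + 5 = 1256.2159 kcal/day.
TEE = 1256.2159 × 1.325 = 1664.4861 kcal/day.
Protein energy = 20% × 1664.4861 = 332.8972 kcal.
Protein = 332.8972 ÷ 4 kcal/g = 83.2243 g.

83 g/day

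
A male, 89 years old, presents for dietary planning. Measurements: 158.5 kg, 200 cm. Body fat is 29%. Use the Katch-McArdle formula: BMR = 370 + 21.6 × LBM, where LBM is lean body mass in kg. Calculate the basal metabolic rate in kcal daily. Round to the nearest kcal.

2801 kcal daily

LBM = 158.5 × (1 − 0.29) = 112.535 kg. Katch-McArdle: BMR = 370 + 21.6 × 112.535 = 2800.756 kcal/day.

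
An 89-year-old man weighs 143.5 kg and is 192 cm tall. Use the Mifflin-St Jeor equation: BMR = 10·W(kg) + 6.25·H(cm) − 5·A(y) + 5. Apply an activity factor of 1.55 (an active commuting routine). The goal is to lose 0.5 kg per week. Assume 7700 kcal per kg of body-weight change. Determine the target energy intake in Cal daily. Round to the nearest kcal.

Mifflin-St Jeor (male): BMR = 10(143.5) + 6.25(192) − 5(89) + 5 = 1435 + 1200 − 445 + 5 = 2195 kcal/day.
TEE = 2195 × 1.55 = 3402.25 kcal/day.
Required daily deficit = 0.5 × 7700 ÷ 7 = 550 kcal/day.
Target intake = 3402.25 − 550 = 2852.25 kcal/day.

2852 Cal daily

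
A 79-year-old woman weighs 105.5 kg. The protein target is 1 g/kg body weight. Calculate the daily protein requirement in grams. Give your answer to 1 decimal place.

105.5 g/day

Protein = 1 g/kg × 105.5 kg = 105.5 g/day.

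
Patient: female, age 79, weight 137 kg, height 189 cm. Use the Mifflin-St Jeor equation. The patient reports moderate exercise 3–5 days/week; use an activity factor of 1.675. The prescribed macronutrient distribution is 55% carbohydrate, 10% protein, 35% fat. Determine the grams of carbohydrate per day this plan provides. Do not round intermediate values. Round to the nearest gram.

460 g/day

Mifflin-St Jeor (female): BMR = 10(137) + 6.25(189) − 5(79) − 161 = 1370 + 1181.25 − 395 − 161 = 1995.25 kcal/day.
TEE = 1995.25 × 1.675 = 3342.0438 kcal/day.
Carbohydrate energy = 55% × 3342.0438 = 1838.1241 kcal.
Carbohydrate = 1838.1241 ÷ 4 kcal/g = 459.531 g.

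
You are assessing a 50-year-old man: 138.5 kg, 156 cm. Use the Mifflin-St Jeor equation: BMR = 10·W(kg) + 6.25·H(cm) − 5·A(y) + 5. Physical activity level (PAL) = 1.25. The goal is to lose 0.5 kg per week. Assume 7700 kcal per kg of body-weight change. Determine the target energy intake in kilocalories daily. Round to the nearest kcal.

2094 kilocalories daily

Mifflin-St Jeor (male): BMR = 10(138.5) + 6.25(156) − 5(50) + 5 = 1385 + 975 − 250 + 5 = 2115 kcal/day.
TEE = 2115 × 1.25 = 2643.75 kcal/day.
Required daily deficit = 0.5 × 7700 ÷ 7 = 550 kcal/day.
Target intake = 2643.75 − 550 = 2093.75 kcal/day.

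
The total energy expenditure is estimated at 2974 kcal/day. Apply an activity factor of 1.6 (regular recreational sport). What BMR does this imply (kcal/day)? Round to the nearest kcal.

1859 kcal/day

BMR = TEE ÷ activity factor = 2974 ÷ 1.6 = 1858.75 kcal/day.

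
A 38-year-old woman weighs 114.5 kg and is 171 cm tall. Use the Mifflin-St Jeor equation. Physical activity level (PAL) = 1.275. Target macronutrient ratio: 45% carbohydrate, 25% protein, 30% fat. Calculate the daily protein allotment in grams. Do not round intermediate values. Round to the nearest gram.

148 g/day

Mifflin-St Jeor (female): BMR = 10(114.5) + 6.25(171) − 5(38) − 161 = 1145 + 1068.75 − 190 − 161 = 1862.75 kcal/day.
TEE = 1862.75 × 1.275 = 2375.0063 kcal/day.
Protein energy = 25% × 2375.0063 = 593.7516 kcal.
Protein = 593.7516 ÷ 4 kcal/g = 148.4379 g.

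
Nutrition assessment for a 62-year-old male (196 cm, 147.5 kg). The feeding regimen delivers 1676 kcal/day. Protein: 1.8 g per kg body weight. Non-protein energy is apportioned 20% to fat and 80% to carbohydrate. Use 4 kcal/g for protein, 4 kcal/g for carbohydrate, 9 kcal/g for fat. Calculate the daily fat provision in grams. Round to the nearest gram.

14 g/day

Protein = 1.8 × 147.5 = 265.5 g → 265.5 × 4 = 1062 kcal.
Non-protein calories = 1676 − 1062 = 614 kcal.
Fat: 20% × 614 = 122.8 kcal; carbohydrate: 491.2 kcal.
Fat: 122.8 kcal ÷ 9 kcal/g = 13.6444 g.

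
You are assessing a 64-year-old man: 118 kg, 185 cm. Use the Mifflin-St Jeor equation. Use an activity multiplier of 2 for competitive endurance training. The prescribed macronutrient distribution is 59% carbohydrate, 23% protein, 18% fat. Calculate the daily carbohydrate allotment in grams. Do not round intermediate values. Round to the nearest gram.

Mifflin-St Jeor (male): BMR = 10(118) + 6.25(185) − 5(64) + 5 = 1180 + 1156.25 − 320 + 5 = 2021.25 kcal/day.
TEE = 2021.25 × 2 = 4042.5 kcal/day.
Carbohydrate energy = 59% × 4042.5 = 2385.075 kcal.
Carbohydrate = 2385.075 ÷ 4 kcal/g = 596.2688 g.

596 g/day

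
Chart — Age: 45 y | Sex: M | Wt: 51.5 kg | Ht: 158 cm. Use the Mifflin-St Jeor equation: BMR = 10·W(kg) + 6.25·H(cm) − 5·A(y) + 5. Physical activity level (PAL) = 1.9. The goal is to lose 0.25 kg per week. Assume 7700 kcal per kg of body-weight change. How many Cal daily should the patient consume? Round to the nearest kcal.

2162 Cal daily

Mifflin-St Jeor (male): BMR = 10(51.5) + 6.25(158) − 5(45) + 5 = 515 + 987.5 − 225 + 5 = 1282.5 kcal/day.
TEE = 1282.5 × 1.9 = 2436.75 kcal/day.
Required daily deficit = 0.25 × 7700 ÷ 7 = 275 kcal/day.
Target intake = 2436.75 − 275 = 2161.75 kcal/day.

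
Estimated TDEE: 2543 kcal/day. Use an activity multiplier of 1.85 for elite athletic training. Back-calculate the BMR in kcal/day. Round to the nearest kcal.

1375 kcal/day

BMR = TEE ÷ activity factor = 2543 ÷ 1.85 = 1374.5946 kcal/day.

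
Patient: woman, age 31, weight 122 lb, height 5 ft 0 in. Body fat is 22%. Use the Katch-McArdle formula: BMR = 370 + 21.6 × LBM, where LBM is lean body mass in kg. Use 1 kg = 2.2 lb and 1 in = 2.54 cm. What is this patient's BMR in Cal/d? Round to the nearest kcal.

Convert to metric: weight = 122 ÷ 2.2 = 55.4545 kg; height = (5×12 + 0) × 2.54 = 60 × 2.54 = 152.4 cm.
LBM = 55.4545 × (1 − 0.22) = 43.2545 kg. Katch-McArdle: BMR = 370 + 21.6 × 43.2545 = 1304.2982 kcal/day.

1304 Cal/d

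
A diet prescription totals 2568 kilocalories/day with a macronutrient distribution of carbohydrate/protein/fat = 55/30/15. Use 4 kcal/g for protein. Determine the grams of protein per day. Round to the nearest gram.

193 g/day

Protein energy = 30% × 2568 = 770.4 kcal.
At 4 kcal/g: 770.4 ÷ 4 = 192.6 g.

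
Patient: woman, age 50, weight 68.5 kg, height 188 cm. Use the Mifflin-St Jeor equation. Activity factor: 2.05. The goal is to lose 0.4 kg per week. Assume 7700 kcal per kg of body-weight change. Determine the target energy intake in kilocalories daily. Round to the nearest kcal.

2530 kilocalories daily

Mifflin-St Jeor (female): BMR = 10(68.5) + 6.25(188) − 5(50) − 161 = 685 + 1175 − 250 − 161 = 1449 kcal/day.
TEE = 1449 × 2.05 = 2970.45 kcal/day.
Required daily deficit = 0.4 × 7700 ÷ 7 = 440 kcal/day.
Target intake = 2970.45 − 440 = 2530.45 kcal/day.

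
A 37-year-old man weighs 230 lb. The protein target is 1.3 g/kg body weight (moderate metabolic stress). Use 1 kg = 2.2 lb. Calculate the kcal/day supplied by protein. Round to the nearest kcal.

544 kcal/day

Weight in kg = 230 ÷ 2.2 = 104.5455 kg.
Protein = 1.3 g/kg × 104.5455 kg = 135.9091 g/day.
Protein energy = 135.9091 g × 4 kcal/g = 543.6364 kcal/day.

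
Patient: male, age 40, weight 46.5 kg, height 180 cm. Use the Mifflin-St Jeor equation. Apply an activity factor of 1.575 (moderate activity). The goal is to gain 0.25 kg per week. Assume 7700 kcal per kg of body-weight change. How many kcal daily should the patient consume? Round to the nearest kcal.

Mifflin-St Jeor (male): BMR = 10(46.5) + 6.25(180) − 5(40) + 5 = 465 + 1125 − 200 + 5 = 1395 kcal/day.
TEE = 1395 × 1.575 = 2197.125 kcal/day.
Required daily surplus = 0.25 × 7700 ÷ 7 = 275 kcal/day.
Target intake = 2197.125 + 275 = 2472.125 kcal/day.

2472 kcal daily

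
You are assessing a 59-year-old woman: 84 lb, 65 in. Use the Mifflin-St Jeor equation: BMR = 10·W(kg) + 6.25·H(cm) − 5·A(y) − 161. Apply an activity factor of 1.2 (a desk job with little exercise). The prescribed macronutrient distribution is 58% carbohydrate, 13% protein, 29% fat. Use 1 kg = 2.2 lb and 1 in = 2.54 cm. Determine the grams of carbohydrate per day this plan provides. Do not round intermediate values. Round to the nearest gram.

Convert to metric: weight = 84 ÷ 2.2 = 38.1818 kg; height = 65 × 2.54 = 165.1 cm.
Mifflin-St Jeor (female): BMR = 10(38.1818) + 6.25(165.1) − 5(59) − 161 = 381.8182 + 1031.875 − 295 − 161 = 957.6932 kcal/day.
TEE = 957.6932 × 1.2 = 1149.2318 kcal/day.
Carbohydrate energy = 58% × 1149.2318 = 666.5545 kcal.
Carbohydrate = 666.5545 ÷ 4 kcal/g = 166.6386 g.

167 g/day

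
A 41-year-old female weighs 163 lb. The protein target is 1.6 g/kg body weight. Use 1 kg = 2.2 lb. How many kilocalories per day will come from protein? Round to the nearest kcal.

474 kcal/day

Weight in kg = 163 ÷ 2.2 = 74.0909 kg.
Protein = 1.6 g/kg × 74.0909 kg = 118.5455 g/day.
Protein energy = 118.5455 g × 4 kcal/g = 474.1818 kcal/day.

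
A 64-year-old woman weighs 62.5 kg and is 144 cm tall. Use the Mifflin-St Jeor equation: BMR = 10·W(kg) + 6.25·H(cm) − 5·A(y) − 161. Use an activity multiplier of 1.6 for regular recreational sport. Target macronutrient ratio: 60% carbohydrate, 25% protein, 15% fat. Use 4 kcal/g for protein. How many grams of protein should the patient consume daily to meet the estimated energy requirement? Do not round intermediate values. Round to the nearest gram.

104 g/day

Mifflin-St Jeor (female): BMR = 10(62.5) + 6.25(144) − 5(64) − 161 = 625 + 900 − 320 − 161 = 1044 kcal/day.
TEE = 1044 × 1.6 = 1670.4 kcal/day.
Protein energy = 25% × 1670.4 = 417.6 kcal.
Protein = 417.6 ÷ 4 kcal/g = 104.4 g.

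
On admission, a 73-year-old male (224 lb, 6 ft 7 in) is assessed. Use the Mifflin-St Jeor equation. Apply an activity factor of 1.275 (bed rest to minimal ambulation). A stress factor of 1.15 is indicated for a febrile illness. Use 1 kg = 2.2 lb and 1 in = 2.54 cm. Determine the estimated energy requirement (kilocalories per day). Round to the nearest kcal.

Convert to metric: weight = 224 ÷ 2.2 = 101.8182 kg; height = (6×12 + 7) × 2.54 = 79 × 2.54 = 200.66 cm.
Mifflin-St Jeor (male): BMR = 10(101.8182) + 6.25(200.66) − 5(73) + 5 = 1018.1818 + 1254.125 − 365 + 5 = 1912.3068 kcal/day.
TEE = BMR × activity factor = 1912.3068 × 1.275 = 2438.1912 kcal/day.
Apply stress factor: 2438.1912 × 1.15 = 2803.9199 kcal/day.

2804 kilocalories per day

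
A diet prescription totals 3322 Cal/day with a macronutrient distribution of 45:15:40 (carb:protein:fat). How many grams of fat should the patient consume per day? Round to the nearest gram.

Fat energy = 40% × 3322 = 1328.8 kcal.
At 9 kcal/g: 1328.8 ÷ 9 = 147.6444 g.

148 g/day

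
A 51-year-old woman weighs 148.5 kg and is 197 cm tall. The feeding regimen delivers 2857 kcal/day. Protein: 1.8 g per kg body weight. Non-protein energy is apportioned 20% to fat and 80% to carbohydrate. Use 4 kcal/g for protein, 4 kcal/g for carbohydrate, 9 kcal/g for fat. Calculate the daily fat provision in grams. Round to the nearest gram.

40 g/day

Protein = 1.8 × 148.5 = 267.3 g → 267.3 × 4 = 1069.2 kcal.
Non-protein calories = 2857 − 1069.2 = 1787.8 kcal.
Fat: 20% × 1787.8 = 357.56 kcal; carbohydrate: 1430.24 kcal.
Fat: 357.56 kcal ÷ 9 kcal/g = 39.7289 g.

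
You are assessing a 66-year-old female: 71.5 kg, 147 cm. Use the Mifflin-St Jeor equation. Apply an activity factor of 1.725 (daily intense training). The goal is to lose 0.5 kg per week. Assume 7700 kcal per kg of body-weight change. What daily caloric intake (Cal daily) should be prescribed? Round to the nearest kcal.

1421 Cal daily

Mifflin-St Jeor (female): BMR = 10(71.5) + 6.25(147) − 5(66) − 161 = 715 + 918.75 − 330 − 161 = 1142.75 kcal/day.
TEE = 1142.75 × 1.725 = 1971.2438 kcal/day.
Required daily deficit = 0.5 × 7700 ÷ 7 = 550 kcal/day.
Target intake = 1971.2438 − 550 = 1421.2438 kcal/day.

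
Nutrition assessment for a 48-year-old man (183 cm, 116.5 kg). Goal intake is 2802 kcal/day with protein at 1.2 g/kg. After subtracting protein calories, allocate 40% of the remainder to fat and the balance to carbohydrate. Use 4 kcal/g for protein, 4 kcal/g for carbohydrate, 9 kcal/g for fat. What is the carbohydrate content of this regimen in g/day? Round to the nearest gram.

Protein = 1.2 × 116.5 = 139.8 g → 139.8 × 4 = 559.2 kcal.
Non-protein calories = 2802 − 559.2 = 2242.8 kcal.
Fat: 40% × 2242.8 = 897.12 kcal; carbohydrate: 1345.68 kcal.
Carbohydrate: 1345.68 kcal ÷ 4 kcal/g = 336.42 g.

336 g/day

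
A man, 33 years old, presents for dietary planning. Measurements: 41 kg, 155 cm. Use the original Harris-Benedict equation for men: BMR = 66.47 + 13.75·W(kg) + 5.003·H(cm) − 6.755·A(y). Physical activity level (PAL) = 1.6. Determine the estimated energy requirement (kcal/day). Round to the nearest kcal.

Harris-Benedict: BMR = 66.47 + 13.75(41) + 5.003(155) − 6.755(33) = 1182.77 kcal/day.
TEE = BMR × activity factor = 1182.77 × 1.6 = 1892.432 kcal/day.

1892 kcal/day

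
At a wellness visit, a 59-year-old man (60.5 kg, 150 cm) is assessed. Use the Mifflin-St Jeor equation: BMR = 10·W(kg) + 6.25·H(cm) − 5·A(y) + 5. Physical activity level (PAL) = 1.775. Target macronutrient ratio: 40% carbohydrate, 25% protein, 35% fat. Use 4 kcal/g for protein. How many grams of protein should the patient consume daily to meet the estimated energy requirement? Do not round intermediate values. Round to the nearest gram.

Mifflin-St Jeor (male): BMR = 10(60.5) + 6.25(150) − 5(59) + 5 = 605 + 937.5 − 295 + 5 = 1252.5 kcal/day.
TEE = 1252.5 × 1.775 = 2223.1875 kcal/day.
Protein energy = 25% × 2223.1875 = 555.7969 kcal.
Protein = 555.7969 ÷ 4 kcal/g = 138.9492 g.

139 g/day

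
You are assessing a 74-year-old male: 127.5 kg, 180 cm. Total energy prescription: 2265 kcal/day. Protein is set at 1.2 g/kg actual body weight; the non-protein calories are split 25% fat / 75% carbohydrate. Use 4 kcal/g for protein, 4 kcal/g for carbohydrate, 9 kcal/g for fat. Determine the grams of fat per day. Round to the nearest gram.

46 g/day

Protein = 1.2 × 127.5 = 153 g → 153 × 4 = 612 kcal.
Non-protein calories = 2265 − 612 = 1653 kcal.
Fat: 25% × 1653 = 413.25 kcal; carbohydrate: 1239.75 kcal.
Fat: 413.25 kcal ÷ 9 kcal/g = 45.9167 g.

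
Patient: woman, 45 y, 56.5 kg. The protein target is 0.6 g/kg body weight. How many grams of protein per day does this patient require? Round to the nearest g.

34 g/day

Protein = 0.6 g/kg × 56.5 kg = 33.9 g/day.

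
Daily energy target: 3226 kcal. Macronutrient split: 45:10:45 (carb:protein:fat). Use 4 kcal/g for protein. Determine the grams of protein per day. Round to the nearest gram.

Protein energy = 10% × 3226 = 322.6 kcal.
At 4 kcal/g: 322.6 ÷ 4 = 80.65 g.

81 g/day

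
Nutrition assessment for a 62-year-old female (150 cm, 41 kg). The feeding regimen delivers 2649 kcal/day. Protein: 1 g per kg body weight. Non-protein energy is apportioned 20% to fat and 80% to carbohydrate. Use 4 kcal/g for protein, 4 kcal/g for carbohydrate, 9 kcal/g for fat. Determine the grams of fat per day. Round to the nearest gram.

55 g/day

Protein = 1 × 41 = 41 g → 41 × 4 = 164 kcal.
Non-protein calories = 2649 − 164 = 2485 kcal.
Fat: 20% × 2485 = 497 kcal; carbohydrate: 1988 kcal.
Fat: 497 kcal ÷ 9 kcal/g = 55.2222 g.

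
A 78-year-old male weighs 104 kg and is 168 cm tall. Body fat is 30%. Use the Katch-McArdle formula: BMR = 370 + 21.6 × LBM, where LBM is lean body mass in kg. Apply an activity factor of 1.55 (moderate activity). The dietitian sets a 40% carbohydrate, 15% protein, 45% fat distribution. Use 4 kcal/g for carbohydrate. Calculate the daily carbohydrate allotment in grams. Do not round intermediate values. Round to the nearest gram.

301 g/day

LBM = 104 × (1 − 0.3) = 72.8 kg. Katch-McArdle: BMR = 370 + 21.6 × 72.8 = 1942.48 kcal/day.
TEE = 1942.48 × 1.55 = 3010.844 kcal/day.
Carbohydrate energy = 40% × 3010.844 = 1204.3376 kcal.
Carbohydrate = 1204.3376 ÷ 4 kcal/g = 301.0844 g.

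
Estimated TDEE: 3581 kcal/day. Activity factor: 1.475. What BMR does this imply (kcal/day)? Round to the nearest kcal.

2428 kcal/day

BMR = TEE ÷ activity factor = 3581 ÷ 1.475 = 2427.7966 kcal/day.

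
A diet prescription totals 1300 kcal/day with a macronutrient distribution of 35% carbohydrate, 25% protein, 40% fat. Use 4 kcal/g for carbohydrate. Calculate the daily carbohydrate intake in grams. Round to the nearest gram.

Carbohydrate energy = 35% × 1300 = 455 kcal.
At 4 kcal/g: 455 ÷ 4 = 113.75 g.

114 g/day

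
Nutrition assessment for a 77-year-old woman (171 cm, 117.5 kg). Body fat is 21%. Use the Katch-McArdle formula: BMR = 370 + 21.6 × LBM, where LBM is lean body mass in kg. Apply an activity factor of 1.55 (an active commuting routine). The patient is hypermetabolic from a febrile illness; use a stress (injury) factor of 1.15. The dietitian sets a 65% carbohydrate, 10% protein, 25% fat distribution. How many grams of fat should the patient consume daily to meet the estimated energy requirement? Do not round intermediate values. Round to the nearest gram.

LBM = 117.5 × (1 − 0.21) = 92.825 kg. Katch-McArdle: BMR = 370 + 21.6 × 92.825 = 2375.02 kcal/day.
TEE = 2375.02 × 1.55 = 3681.281 kcal/day.
With stress factor 1.15: 3681.281 × 1.15 = 4233.4732 kcal/day.
Fat energy = 25% × 4233.4732 = 1058.3683 kcal.
Fat = 1058.3683 ÷ 9 kcal/g = 117.5965 g.

118 g/day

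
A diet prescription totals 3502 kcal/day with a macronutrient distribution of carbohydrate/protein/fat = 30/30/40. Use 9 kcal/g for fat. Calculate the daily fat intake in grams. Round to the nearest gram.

Fat energy = 40% × 3502 = 1400.8 kcal.
At 9 kcal/g: 1400.8 ÷ 9 = 155.6444 g.

156 g/day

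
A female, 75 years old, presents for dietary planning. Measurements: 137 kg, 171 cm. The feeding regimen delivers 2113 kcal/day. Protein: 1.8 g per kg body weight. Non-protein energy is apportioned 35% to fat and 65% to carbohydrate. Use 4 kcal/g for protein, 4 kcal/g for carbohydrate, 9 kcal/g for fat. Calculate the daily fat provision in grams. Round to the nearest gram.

44 g/day

Protein = 1.8 × 137 = 246.6 g → 246.6 × 4 = 986.4 kcal.
Non-protein calories = 2113 − 986.4 = 1126.6 kcal.
Fat: 35% × 1126.6 = 394.31 kcal; carbohydrate: 732.29 kcal.
Fat: 394.31 kcal ÷ 9 kcal/g = 43.8122 g.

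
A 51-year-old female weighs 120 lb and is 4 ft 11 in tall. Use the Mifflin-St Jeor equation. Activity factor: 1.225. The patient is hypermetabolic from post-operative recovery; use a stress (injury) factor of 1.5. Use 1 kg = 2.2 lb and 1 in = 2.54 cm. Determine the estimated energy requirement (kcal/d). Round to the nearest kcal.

1959 kcal/d

Convert to metric: weight = 120 ÷ 2.2 = 54.5455 kg; height = (4×12 + 11) × 2.54 = 59 × 2.54 = 149.86 cm.
Mifflin-St Jeor (female): BMR = 10(54.5455) + 6.25(149.86) − 5(51) − 161 = 545.4545 + 936.625 − 255 − 161 = 1066.0795 kcal/day.
TEE = BMR × activity factor = 1066.0795 × 1.225 = 1305.9474 kcal/day.
Apply stress factor: 1305.9474 × 1.5 = 1958.9212 kcal/day.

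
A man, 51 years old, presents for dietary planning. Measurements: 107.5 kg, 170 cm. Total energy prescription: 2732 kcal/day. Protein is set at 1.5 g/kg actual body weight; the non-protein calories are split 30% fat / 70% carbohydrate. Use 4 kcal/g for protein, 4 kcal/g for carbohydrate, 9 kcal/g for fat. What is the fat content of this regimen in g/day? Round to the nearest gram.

70 g/day

Protein = 1.5 × 107.5 = 161.25 g → 161.25 × 4 = 645 kcal.
Non-protein calories = 2732 − 645 = 2087 kcal.
Fat: 30% × 2087 = 626.1 kcal; carbohydrate: 1460.9 kcal.
Fat: 626.1 kcal ÷ 9 kcal/g = 69.5667 g.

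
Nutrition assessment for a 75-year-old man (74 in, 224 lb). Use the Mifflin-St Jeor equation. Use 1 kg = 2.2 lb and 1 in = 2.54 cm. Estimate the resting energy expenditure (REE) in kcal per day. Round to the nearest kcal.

1823 kcal per day

Convert to metric: weight = 224 ÷ 2.2 = 101.8182 kg; height = 74 × 2.54 = 187.96 cm.
Mifflin-St Jeor (male): BMR = 10(101.8182) + 6.25(187.96) − 5(75) + 5 = 1018.1818 + 1174.75 − 375 + 5 = 1822.9318 kcal/day.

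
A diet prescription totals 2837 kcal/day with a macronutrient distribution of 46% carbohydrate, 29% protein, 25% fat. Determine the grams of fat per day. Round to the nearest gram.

Fat energy = 25% × 2837 = 709.25 kcal.
At 9 kcal/g: 709.25 ÷ 9 = 78.8056 g.

79 g/day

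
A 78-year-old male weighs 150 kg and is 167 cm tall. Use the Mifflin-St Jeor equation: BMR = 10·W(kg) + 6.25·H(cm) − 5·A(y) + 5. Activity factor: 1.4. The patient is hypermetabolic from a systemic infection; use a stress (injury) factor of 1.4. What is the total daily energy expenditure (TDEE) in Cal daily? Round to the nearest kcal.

Mifflin-St Jeor (male): BMR = 10(150) + 6.25(167) − 5(78) + 5 = 1500 + 1043.75 − 390 + 5 = 2158.75 kcal/day.
TEE = BMR × activity factor = 2158.75 × 1.4 = 3022.25 kcal/day.
Apply stress factor: 3022.25 × 1.4 = 4231.15 kcal/day.

4231 Cal daily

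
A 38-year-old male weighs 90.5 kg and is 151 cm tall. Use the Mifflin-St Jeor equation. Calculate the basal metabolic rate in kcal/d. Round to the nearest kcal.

Mifflin-St Jeor (male): BMR = 10(90.5) + 6.25(151) − 5(38) + 5 = 905 + 943.75 − 190 + 5 = 1663.75 kcal/day.

1664 kcal/d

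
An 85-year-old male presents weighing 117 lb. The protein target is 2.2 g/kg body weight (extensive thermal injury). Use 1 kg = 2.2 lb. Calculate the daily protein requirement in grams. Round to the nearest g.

117 g/day

Weight in kg = 117 ÷ 2.2 = 53.1818 kg.
Protein = 2.2 g/kg × 53.1818 kg = 117 g/day.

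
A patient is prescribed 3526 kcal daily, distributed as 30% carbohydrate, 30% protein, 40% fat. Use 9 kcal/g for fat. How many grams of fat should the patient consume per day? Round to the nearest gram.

157 g/day

Fat energy = 40% × 3526 = 1410.4 kcal.
At 9 kcal/g: 1410.4 ÷ 9 = 156.7111 g.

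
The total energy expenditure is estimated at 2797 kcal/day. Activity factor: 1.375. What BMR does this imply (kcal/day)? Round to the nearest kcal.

2034 kcal/day

BMR = TEE ÷ activity factor = 2797 ÷ 1.375 = 2034.1818 kcal/day.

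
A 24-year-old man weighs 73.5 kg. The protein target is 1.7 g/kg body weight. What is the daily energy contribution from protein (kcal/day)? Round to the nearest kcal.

Protein = 1.7 g/kg × 73.5 kg = 124.95 g/day.
Protein energy = 124.95 g × 4 kcal/g = 499.8 kcal/day.

500 kcal/day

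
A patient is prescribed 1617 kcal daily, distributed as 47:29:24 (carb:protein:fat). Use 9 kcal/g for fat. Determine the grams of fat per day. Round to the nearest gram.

43 g/day

Fat energy = 24% × 1617 = 388.08 kcal.
At 9 kcal/g: 388.08 ÷ 9 = 43.12 g.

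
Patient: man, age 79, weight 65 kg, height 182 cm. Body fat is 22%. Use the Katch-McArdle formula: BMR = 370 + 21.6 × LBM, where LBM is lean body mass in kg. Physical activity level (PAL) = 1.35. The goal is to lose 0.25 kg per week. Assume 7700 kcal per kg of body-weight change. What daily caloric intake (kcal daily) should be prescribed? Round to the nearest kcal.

1703 kcal daily

LBM = 65 × (1 − 0.22) = 50.7 kg. Katch-McArdle: BMR = 370 + 21.6 × 50.7 = 1465.12 kcal/day.
TEE = 1465.12 × 1.35 = 1977.912 kcal/day.
Required daily deficit = 0.25 × 7700 ÷ 7 = 275 kcal/day.
Target intake = 1977.912 − 275 = 1702.912 kcal/day.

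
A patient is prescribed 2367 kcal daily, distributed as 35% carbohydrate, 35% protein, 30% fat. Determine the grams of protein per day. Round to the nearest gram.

207 g/day

Protein energy = 35% × 2367 = 828.45 kcal.
At 4 kcal/g: 828.45 ÷ 4 = 207.1125 g.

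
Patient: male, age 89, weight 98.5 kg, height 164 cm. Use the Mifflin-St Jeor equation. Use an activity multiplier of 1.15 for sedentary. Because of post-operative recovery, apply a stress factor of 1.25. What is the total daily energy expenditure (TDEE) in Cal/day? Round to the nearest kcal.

2257 Cal/day

Mifflin-St Jeor (male): BMR = 10(98.5) + 6.25(164) − 5(89) + 5 = 985 + 1025 − 445 + 5 = 1570 kcal/day.
TEE = BMR × activity factor = 1570 × 1.15 = 1805.5 kcal/day.
Apply stress factor: 1805.5 × 1.25 = 2256.875 kcal/day.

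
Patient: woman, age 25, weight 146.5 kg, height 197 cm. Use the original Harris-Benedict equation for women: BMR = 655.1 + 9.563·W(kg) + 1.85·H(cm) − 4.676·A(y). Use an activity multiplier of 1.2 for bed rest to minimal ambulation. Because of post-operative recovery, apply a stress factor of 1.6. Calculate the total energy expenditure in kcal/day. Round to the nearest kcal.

4423 kcal/day

Harris-Benedict: BMR = 655.1 + 9.563(146.5) + 1.85(197) − 4.676(25) = 2303.6295 kcal/day.
TEE = BMR × activity factor = 2303.6295 × 1.2 = 2764.3554 kcal/day.
Apply stress factor: 2764.3554 × 1.6 = 4422.9686 kcal/day.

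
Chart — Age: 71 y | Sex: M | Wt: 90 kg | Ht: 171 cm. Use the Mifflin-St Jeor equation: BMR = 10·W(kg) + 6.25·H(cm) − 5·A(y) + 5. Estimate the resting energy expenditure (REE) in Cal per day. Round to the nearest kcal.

1619 Cal per day

Mifflin-St Jeor (male): BMR = 10(90) + 6.25(171) − 5(71) + 5 = 900 + 1068.75 − 355 + 5 = 1618.75 kcal/day.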